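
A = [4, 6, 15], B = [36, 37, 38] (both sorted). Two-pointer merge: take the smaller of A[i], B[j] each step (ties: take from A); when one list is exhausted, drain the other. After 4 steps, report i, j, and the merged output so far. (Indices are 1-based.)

i=4, j=2, merged so far=[4, 6, 15, 36]

[i=1,j=1] A[i]=4<=B[j]=36 take 4 → i++
[i=2,j=1] A[i]=6<=B[j]=36 take 6 → i++
[i=3,j=1] A[i]=15<=B[j]=36 take 15 → i++
[i=4,j=1] A done, take B[j]=36 → j++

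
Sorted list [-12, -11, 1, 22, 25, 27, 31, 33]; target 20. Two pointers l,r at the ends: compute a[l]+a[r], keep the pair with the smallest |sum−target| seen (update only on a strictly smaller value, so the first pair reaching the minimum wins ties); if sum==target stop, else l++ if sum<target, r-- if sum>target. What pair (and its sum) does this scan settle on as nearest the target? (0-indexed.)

pair (-11, 31) with sum 20 (|Δ|=0)

l=0 r=7: -12+33=21 d=1 *, r--
l=0 r=6: -12+31=19 d=1, l++
l=1 r=6: -11+31=20 d=0 *, stop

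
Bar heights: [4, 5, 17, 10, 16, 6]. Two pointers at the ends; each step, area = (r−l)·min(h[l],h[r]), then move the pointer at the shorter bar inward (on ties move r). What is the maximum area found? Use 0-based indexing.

max area = 32

[0,5] min(4,6)*5=20 best=20 * → l++
[1,5] min(5,6)*4=20 best=20 → l++
[2,5] min(17,6)*3=18 best=20 → r--
[2,4] min(17,16)*2=32 best=32 * → r--
[2,3] min(17,10)*1=10 best=32 → r--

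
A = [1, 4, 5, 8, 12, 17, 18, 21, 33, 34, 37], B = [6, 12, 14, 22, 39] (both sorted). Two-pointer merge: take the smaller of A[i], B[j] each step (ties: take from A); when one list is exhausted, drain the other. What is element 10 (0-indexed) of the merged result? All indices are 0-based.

[i=0,j=0] A[i]=1<=B[j]=6 take 1 → i++
[i=1,j=0] A[i]=4<=B[j]=6 take 4 → i++
[i=2,j=0] A[i]=5<=B[j]=6 take 5 → i++
[i=3,j=0] A[i]=8>B[j]=6 take 6 → j++
[i=3,j=1] A[i]=8<=B[j]=12 take 8 → i++
[i=4,j=1] A[i]=12<=B[j]=12 take 12 → i++
[i=5,j=1] A[i]=17>B[j]=12 take 12 → j++
[i=5,j=2] A[i]=17>B[j]=14 take 14 → j++
[i=5,j=3] A[i]=17<=B[j]=22 take 17 → i++
[i=6,j=3] A[i]=18<=B[j]=22 take 18 → i++
[i=7,j=3] A[i]=21<=B[j]=22 take 21 → i++
[i=8,j=3] A[i]=33>B[j]=22 take 22 → j++
[i=8,j=4] A[i]=33<=B[j]=39 take 33 → i++
[i=9,j=4] A[i]=34<=B[j]=39 take 34 → i++
[i=10,j=4] A[i]=37<=B[j]=39 take 37 → i++
[i=11,j=4] A done, take B[j]=39 → j++

merged[10] = 21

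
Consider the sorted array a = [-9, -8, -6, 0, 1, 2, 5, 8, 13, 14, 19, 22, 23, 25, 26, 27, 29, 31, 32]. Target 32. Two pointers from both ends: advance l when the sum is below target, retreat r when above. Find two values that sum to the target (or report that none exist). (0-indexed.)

(0, 32)

[0,18] -9+32=23 <32 → l++
[1,18] -8+32=24 <32 → l++
[2,18] -6+32=26 <32 → l++
[3,18] 0+32=32 → found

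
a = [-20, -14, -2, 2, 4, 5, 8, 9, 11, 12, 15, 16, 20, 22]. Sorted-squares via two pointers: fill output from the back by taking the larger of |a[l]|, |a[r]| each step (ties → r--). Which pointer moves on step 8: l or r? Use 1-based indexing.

r

l=1 r=14: |-20|<=|22| out[14]=484, r--
l=1 r=13: |-20|<=|20| out[13]=400, r--
l=1 r=12: |-20|>|16| out[12]=400, l++
l=2 r=12: |-14|<=|16| out[11]=256, r--
l=2 r=11: |-14|<=|15| out[10]=225, r--
l=2 r=10: |-14|>|12| out[9]=196, l++
l=3 r=10: |-2|<=|12| out[8]=144, r--
l=3 r=9: |-2|<=|11| out[7]=121, r--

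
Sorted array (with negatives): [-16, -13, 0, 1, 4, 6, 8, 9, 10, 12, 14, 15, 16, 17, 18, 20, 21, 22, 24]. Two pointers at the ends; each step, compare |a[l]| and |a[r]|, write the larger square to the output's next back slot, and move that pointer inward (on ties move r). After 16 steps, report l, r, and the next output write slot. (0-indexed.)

l=2, r=4, next write slot=2

[0,18] |-16|<=|24| out[18]=576 → r--
[0,17] |-16|<=|22| out[17]=484 → r--
[0,16] |-16|<=|21| out[16]=441 → r--
[0,15] |-16|<=|20| out[15]=400 → r--
[0,14] |-16|<=|18| out[14]=324 → r--
[0,13] |-16|<=|17| out[13]=289 → r--
[0,12] |-16|<=|16| out[12]=256 → r--
[0,11] |-16|>|15| out[11]=256 → l++
[1,11] |-13|<=|15| out[10]=225 → r--
[1,10] |-13|<=|14| out[9]=196 → r--
[1,9] |-13|>|12| out[8]=169 → l++
[2,9] |0|<=|12| out[7]=144 → r--
[2,8] |0|<=|10| out[6]=100 → r--
[2,7] |0|<=|9| out[5]=81 → r--
[2,6] |0|<=|8| out[4]=64 → r--
[2,5] |0|<=|6| out[3]=36 → r--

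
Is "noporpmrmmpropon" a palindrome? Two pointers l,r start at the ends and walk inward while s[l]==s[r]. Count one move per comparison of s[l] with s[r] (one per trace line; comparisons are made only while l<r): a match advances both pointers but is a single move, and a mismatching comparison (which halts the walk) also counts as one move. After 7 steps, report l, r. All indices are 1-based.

l=8, r=9

l=1 r=16: 'n'=='n', l++,r--
l=2 r=15: 'o'=='o', l++,r--
l=3 r=14: 'p'=='p', l++,r--
l=4 r=13: 'o'=='o', l++,r--
l=5 r=12: 'r'=='r', l++,r--
l=6 r=11: 'p'=='p', l++,r--
l=7 r=10: 'm'=='m', l++,r--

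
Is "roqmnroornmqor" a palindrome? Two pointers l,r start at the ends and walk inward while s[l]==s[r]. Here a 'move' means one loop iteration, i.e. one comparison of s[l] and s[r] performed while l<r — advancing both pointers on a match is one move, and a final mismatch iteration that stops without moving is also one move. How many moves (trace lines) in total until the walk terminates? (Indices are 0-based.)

7 moves

l=0 r=13: 'r'=='r', l++,r--
l=1 r=12: 'o'=='o', l++,r--
l=2 r=11: 'q'=='q', l++,r--
l=3 r=10: 'm'=='m', l++,r--
l=4 r=9: 'n'=='n', l++,r--
l=5 r=8: 'r'=='r', l++,r--
l=6 r=7: 'o'=='o', l++,r--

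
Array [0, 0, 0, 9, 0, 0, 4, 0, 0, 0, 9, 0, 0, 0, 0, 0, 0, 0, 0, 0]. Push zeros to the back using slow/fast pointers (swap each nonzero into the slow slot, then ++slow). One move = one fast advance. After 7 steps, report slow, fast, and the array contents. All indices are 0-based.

slow=2, fast=7, a=[9, 4, 0, 0, 0, 0, 0, 0, 0, 0, 9, 0, 0, 0, 0, 0, 0, 0, 0, 0]

slow=0 fast=0: a[fast]=0, fast++
slow=0 fast=1: a[fast]=0, fast++
slow=0 fast=2: a[fast]=0, fast++
slow=0 fast=3: a[fast]=9≠0 swap→a[0]=9, slow++,fast++
slow=1 fast=4: a[fast]=0, fast++
slow=1 fast=5: a[fast]=0, fast++
slow=1 fast=6: a[fast]=4≠0 swap→a[1]=4, slow++,fast++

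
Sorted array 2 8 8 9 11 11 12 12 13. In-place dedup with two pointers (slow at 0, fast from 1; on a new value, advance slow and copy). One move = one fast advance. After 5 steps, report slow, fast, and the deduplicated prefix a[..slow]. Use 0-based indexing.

slow=3, fast=6, prefix=[2, 8, 9, 11]

(s=0,f=1) a[fast]=8≠a[slow]=2 write a[1]=8 → slow++,fast++
(s=1,f=2) a[fast]=8=a[slow] dup → fast++
(s=1,f=3) a[fast]=9≠a[slow]=8 write a[2]=9 → slow++,fast++
(s=2,f=4) a[fast]=11≠a[slow]=9 write a[3]=11 → slow++,fast++
(s=3,f=5) a[fast]=11=a[slow] dup → fast++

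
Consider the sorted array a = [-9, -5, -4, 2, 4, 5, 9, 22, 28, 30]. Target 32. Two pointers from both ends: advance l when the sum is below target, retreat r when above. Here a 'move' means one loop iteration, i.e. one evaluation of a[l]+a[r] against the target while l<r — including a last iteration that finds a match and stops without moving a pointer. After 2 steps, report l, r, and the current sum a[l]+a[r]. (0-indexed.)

[0,9] -9+30=21 <32 → l++
[1,9] -5+30=25 <32 → l++

l=2, r=9, sum=26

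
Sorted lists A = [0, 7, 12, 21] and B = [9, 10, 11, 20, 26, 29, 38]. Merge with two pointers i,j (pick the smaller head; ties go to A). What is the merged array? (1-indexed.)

[0, 7, 9, 10, 11, 12, 20, 21, 26, 29, 38]

i=1 j=1: A[i]=0<=B[j]=9 take 0, i++
i=2 j=1: A[i]=7<=B[j]=9 take 7, i++
i=3 j=1: A[i]=12>B[j]=9 take 9, j++
i=3 j=2: A[i]=12>B[j]=10 take 10, j++
i=3 j=3: A[i]=12>B[j]=11 take 11, j++
i=3 j=4: A[i]=12<=B[j]=20 take 12, i++
i=4 j=4: A[i]=21>B[j]=20 take 20, j++
i=4 j=5: A[i]=21<=B[j]=26 take 21, i++
i=5 j=5: A done, take B[j]=26, j++
i=5 j=6: A done, take B[j]=29, j++
i=5 j=7: A done, take B[j]=38, j++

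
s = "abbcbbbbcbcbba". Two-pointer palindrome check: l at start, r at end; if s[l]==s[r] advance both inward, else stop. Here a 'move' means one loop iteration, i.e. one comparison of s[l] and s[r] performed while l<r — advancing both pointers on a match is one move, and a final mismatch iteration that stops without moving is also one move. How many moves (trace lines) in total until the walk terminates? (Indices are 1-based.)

6 moves

l=1 r=14: 'a'=='a', l++,r--
l=2 r=13: 'b'=='b', l++,r--
l=3 r=12: 'b'=='b', l++,r--
l=4 r=11: 'c'=='c', l++,r--
l=5 r=10: 'b'=='b', l++,r--
l=6 r=9: 'b'!='c', stop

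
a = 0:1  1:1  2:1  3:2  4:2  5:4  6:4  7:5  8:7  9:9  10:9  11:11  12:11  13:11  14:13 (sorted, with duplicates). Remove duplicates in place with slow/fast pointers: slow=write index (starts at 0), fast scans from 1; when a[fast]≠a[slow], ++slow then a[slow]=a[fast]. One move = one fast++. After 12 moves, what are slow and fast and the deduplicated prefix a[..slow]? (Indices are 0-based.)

slow=6, fast=13, prefix=[1, 2, 4, 5, 7, 9, 11]

(s=0,f=1) a[fast]=1=a[slow] dup → fast++
(s=0,f=2) a[fast]=1=a[slow] dup → fast++
(s=0,f=3) a[fast]=2≠a[slow]=1 write a[1]=2 → slow++,fast++
(s=1,f=4) a[fast]=2=a[slow] dup → fast++
(s=1,f=5) a[fast]=4≠a[slow]=2 write a[2]=4 → slow++,fast++
(s=2,f=6) a[fast]=4=a[slow] dup → fast++
(s=2,f=7) a[fast]=5≠a[slow]=4 write a[3]=5 → slow++,fast++
(s=3,f=8) a[fast]=7≠a[slow]=5 write a[4]=7 → slow++,fast++
(s=4,f=9) a[fast]=9≠a[slow]=7 write a[5]=9 → slow++,fast++
(s=5,f=10) a[fast]=9=a[slow] dup → fast++
(s=5,f=11) a[fast]=11≠a[slow]=9 write a[6]=11 → slow++,fast++
(s=6,f=12) a[fast]=11=a[slow] dup → fast++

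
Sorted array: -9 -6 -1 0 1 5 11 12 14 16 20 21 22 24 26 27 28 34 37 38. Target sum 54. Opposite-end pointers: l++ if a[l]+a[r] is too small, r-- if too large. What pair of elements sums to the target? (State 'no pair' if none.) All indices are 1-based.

l=1 r=20: -9+38=29 <54, l++
l=2 r=20: -6+38=32 <54, l++
l=3 r=20: -1+38=37 <54, l++
l=4 r=20: 0+38=38 <54, l++
l=5 r=20: 1+38=39 <54, l++
l=6 r=20: 5+38=43 <54, l++
l=7 r=20: 11+38=49 <54, l++
l=8 r=20: 12+38=50 <54, l++
l=9 r=20: 14+38=52 <54, l++
l=10 r=20: 16+38=54, found

(16, 38)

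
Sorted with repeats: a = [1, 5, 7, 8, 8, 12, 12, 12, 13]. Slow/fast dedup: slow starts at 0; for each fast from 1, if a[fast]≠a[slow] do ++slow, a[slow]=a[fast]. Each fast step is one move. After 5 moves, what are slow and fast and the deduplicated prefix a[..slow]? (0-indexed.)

slow=4, fast=6, prefix=[1, 5, 7, 8, 12]

(s=0,f=1) a[fast]=5≠a[slow]=1 write a[1]=5 → slow++,fast++
(s=1,f=2) a[fast]=7≠a[slow]=5 write a[2]=7 → slow++,fast++
(s=2,f=3) a[fast]=8≠a[slow]=7 write a[3]=8 → slow++,fast++
(s=3,f=4) a[fast]=8=a[slow] dup → fast++
(s=3,f=5) a[fast]=12≠a[slow]=8 write a[4]=12 → slow++,fast++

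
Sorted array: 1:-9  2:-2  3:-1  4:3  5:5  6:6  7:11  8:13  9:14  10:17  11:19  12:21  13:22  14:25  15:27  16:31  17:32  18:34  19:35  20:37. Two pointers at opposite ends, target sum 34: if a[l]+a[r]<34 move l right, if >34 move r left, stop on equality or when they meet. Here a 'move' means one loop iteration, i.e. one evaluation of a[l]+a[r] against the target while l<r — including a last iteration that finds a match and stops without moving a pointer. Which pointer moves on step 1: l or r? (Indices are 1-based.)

l

[1,20] -9+37=28 <34 → l++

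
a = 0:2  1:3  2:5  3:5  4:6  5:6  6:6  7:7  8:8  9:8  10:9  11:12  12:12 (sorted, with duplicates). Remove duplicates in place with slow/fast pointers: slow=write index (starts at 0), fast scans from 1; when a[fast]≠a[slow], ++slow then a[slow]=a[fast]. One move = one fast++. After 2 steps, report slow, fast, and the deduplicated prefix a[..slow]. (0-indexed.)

slow=2, fast=3, prefix=[2, 3, 5]

(s=0,f=1) a[fast]=3≠a[slow]=2 write a[1]=3 → slow++,fast++
(s=1,f=2) a[fast]=5≠a[slow]=3 write a[2]=5 → slow++,fast++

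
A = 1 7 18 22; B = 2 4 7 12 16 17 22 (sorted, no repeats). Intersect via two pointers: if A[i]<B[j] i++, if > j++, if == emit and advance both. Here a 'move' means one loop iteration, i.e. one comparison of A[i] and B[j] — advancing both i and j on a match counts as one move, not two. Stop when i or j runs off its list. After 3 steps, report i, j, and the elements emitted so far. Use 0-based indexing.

i=1, j=2, emitted=[]

[i=0,j=0] 1<2 → i++
[i=1,j=0] 7>2 → j++
[i=1,j=1] 7>4 → j++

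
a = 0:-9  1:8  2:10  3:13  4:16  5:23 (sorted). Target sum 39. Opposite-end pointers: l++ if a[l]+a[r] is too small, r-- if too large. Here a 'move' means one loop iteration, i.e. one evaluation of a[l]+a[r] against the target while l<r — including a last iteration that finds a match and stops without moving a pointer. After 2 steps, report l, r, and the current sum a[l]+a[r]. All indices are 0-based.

l=2, r=5, sum=33

l=0 r=5: -9+23=14 <39, l++
l=1 r=5: 8+23=31 <39, l++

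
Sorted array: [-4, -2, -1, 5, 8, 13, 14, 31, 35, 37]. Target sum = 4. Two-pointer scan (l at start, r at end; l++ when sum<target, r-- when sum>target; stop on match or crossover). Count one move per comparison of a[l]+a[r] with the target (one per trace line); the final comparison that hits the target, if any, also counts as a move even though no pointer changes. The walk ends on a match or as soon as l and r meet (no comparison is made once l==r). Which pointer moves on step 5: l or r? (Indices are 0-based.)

[0,9] -4+37=33 >4 → r--
[0,8] -4+35=31 >4 → r--
[0,7] -4+31=27 >4 → r--
[0,6] -4+14=10 >4 → r--
[0,5] -4+13=9 >4 → r--

r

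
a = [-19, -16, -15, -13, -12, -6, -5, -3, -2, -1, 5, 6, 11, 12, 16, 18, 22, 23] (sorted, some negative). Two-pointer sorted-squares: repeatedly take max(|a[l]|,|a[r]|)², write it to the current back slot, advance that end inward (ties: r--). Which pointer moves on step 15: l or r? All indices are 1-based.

l

[1,18] |-19|<=|23| out[18]=529 → r--
[1,17] |-19|<=|22| out[17]=484 → r--
[1,16] |-19|>|18| out[16]=361 → l++
[2,16] |-16|<=|18| out[15]=324 → r--
[2,15] |-16|<=|16| out[14]=256 → r--
[2,14] |-16|>|12| out[13]=256 → l++
[3,14] |-15|>|12| out[12]=225 → l++
[4,14] |-13|>|12| out[11]=169 → l++
[5,14] |-12|<=|12| out[10]=144 → r--
[5,13] |-12|>|11| out[9]=144 → l++
[6,13] |-6|<=|11| out[8]=121 → r--
[6,12] |-6|<=|6| out[7]=36 → r--
[6,11] |-6|>|5| out[6]=36 → l++
[7,11] |-5|<=|5| out[5]=25 → r--
[7,10] |-5|>|-1| out[4]=25 → l++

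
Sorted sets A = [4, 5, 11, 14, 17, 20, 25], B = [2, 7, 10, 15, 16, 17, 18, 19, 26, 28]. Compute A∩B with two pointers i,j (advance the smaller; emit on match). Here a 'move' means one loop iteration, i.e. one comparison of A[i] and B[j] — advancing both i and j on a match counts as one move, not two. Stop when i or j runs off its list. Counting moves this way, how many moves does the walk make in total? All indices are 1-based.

[i=1,j=1] 4>2 → j++
[i=1,j=2] 4<7 → i++
[i=2,j=2] 5<7 → i++
[i=3,j=2] 11>7 → j++
[i=3,j=3] 11>10 → j++
[i=3,j=4] 11<15 → i++
[i=4,j=4] 14<15 → i++
[i=5,j=4] 17>15 → j++
[i=5,j=5] 17>16 → j++
[i=5,j=6] 17==17 emit → i++,j++
[i=6,j=7] 20>18 → j++
[i=6,j=8] 20>19 → j++
[i=6,j=9] 20<26 → i++
[i=7,j=9] 25<26 → i++

14 moves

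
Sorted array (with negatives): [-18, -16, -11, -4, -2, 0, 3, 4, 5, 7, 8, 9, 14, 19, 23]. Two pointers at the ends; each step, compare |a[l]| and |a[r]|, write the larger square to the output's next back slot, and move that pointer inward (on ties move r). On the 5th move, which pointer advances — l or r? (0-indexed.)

r

[0,14] |-18|<=|23| out[14]=529 → r--
[0,13] |-18|<=|19| out[13]=361 → r--
[0,12] |-18|>|14| out[12]=324 → l++
[1,12] |-16|>|14| out[11]=256 → l++
[2,12] |-11|<=|14| out[10]=196 → r--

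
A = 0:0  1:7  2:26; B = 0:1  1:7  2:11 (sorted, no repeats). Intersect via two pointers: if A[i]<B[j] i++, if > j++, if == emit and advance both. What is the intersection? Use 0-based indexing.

intersection = [7]

[i=0,j=0] 0<1 → i++
[i=1,j=0] 7>1 → j++
[i=1,j=1] 7==7 emit → i++,j++
[i=2,j=2] 26>11 → j++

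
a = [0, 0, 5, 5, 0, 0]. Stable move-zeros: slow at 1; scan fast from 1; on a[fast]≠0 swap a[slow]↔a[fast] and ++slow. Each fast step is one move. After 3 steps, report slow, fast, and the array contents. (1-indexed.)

slow=2, fast=4, a=[5, 0, 0, 5, 0, 0]

slow=1 fast=1: a[fast]=0, fast++
slow=1 fast=2: a[fast]=0, fast++
slow=1 fast=3: a[fast]=5≠0 swap→a[1]=5, slow++,fast++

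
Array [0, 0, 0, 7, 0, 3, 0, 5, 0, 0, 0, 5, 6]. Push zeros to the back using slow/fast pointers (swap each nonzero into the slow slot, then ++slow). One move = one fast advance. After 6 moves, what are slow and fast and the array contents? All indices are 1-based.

slow=3, fast=7, a=[7, 3, 0, 0, 0, 0, 0, 5, 0, 0, 0, 5, 6]

(s=1,f=1) a[fast]=0 → fast++
(s=1,f=2) a[fast]=0 → fast++
(s=1,f=3) a[fast]=0 → fast++
(s=1,f=4) a[fast]=7≠0 swap→a[1]=7 → slow++,fast++
(s=2,f=5) a[fast]=0 → fast++
(s=2,f=6) a[fast]=3≠0 swap→a[2]=3 → slow++,fast++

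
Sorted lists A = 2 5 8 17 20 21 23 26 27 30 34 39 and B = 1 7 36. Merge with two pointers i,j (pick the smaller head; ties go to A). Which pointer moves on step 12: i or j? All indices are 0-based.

i

i=0 j=0: A[i]=2>B[j]=1 take 1, j++
i=0 j=1: A[i]=2<=B[j]=7 take 2, i++
i=1 j=1: A[i]=5<=B[j]=7 take 5, i++
i=2 j=1: A[i]=8>B[j]=7 take 7, j++
i=2 j=2: A[i]=8<=B[j]=36 take 8, i++
i=3 j=2: A[i]=17<=B[j]=36 take 17, i++
i=4 j=2: A[i]=20<=B[j]=36 take 20, i++
i=5 j=2: A[i]=21<=B[j]=36 take 21, i++
i=6 j=2: A[i]=23<=B[j]=36 take 23, i++
i=7 j=2: A[i]=26<=B[j]=36 take 26, i++
i=8 j=2: A[i]=27<=B[j]=36 take 27, i++
i=9 j=2: A[i]=30<=B[j]=36 take 30, i++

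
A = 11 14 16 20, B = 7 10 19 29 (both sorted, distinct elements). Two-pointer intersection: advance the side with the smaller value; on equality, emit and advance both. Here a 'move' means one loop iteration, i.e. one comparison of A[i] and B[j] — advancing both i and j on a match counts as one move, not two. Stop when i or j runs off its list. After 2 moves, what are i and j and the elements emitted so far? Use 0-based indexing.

[i=0,j=0] 11>7 → j++
[i=0,j=1] 11>10 → j++

i=0, j=2, emitted=[]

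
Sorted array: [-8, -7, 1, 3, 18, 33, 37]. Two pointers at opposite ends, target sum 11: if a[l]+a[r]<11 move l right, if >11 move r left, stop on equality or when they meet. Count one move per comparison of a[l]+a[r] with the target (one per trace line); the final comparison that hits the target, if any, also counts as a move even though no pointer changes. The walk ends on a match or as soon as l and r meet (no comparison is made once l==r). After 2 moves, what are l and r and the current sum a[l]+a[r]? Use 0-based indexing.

l=0, r=4, sum=10

l=0 r=6: -8+37=29 >11, r--
l=0 r=5: -8+33=25 >11, r--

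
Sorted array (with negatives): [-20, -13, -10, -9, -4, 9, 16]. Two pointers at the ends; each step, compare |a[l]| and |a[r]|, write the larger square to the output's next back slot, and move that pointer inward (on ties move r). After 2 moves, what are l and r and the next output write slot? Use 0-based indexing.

l=1, r=5, next write slot=4

[0,6] |-20|>|16| out[6]=400 → l++
[1,6] |-13|<=|16| out[5]=256 → r--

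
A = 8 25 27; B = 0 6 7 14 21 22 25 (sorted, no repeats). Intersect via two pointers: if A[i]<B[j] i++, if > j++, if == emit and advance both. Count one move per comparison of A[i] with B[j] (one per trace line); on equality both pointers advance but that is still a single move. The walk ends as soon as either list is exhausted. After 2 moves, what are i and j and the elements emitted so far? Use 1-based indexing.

i=1, j=3, emitted=[]

[i=1,j=1] 8>0 → j++
[i=1,j=2] 8>6 → j++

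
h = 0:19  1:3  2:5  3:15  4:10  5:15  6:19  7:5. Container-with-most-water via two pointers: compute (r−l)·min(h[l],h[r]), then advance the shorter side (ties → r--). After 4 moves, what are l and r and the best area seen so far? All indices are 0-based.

l=0, r=3, best area=114

l=0 r=7: min(19,5)*7=35 best=35 *, r--
l=0 r=6: min(19,19)*6=114 best=114 *, r--
l=0 r=5: min(19,15)*5=75 best=114, r--
l=0 r=4: min(19,10)*4=40 best=114, r--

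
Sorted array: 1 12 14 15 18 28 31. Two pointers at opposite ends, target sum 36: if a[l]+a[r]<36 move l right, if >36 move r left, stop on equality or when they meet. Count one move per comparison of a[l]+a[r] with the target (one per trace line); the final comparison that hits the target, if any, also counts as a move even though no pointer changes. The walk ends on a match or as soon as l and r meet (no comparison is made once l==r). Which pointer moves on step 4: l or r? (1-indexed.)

[1,7] 1+31=32 <36 → l++
[2,7] 12+31=43 >36 → r--
[2,6] 12+28=40 >36 → r--
[2,5] 12+18=30 <36 → l++

l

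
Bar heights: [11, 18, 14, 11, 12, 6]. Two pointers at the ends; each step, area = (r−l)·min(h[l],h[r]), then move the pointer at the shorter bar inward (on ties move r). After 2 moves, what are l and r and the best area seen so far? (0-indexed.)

l=0 r=5: min(11,6)*5=30 best=30 *, r--
l=0 r=4: min(11,12)*4=44 best=44 *, l++

l=1, r=4, best area=44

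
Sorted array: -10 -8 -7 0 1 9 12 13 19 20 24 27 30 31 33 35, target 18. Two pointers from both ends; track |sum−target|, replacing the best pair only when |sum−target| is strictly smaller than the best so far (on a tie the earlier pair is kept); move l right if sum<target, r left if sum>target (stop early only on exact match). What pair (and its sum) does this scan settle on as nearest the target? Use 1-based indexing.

l=1 r=16: -10+35=25 d=7 *, r--
l=1 r=15: -10+33=23 d=5 *, r--
l=1 r=14: -10+31=21 d=3 *, r--
l=1 r=13: -10+30=20 d=2 *, r--
l=1 r=12: -10+27=17 d=1 *, l++
l=2 r=12: -8+27=19 d=1, r--
l=2 r=11: -8+24=16 d=2, l++
l=3 r=11: -7+24=17 d=1, l++
l=4 r=11: 0+24=24 d=6, r--
l=4 r=10: 0+20=20 d=2, r--
l=4 r=9: 0+19=19 d=1, r--
l=4 r=8: 0+13=13 d=5, l++
l=5 r=8: 1+13=14 d=4, l++
l=6 r=8: 9+13=22 d=4, r--
l=6 r=7: 9+12=21 d=3, r--

pair (-10, 27) with sum 17 (|Δ|=1)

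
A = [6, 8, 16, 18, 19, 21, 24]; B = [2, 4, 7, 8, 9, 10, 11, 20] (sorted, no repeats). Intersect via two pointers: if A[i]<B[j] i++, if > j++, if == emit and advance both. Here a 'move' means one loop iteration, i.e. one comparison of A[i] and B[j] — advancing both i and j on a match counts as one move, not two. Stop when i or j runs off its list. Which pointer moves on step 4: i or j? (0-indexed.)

[i=0,j=0] 6>2 → j++
[i=0,j=1] 6>4 → j++
[i=0,j=2] 6<7 → i++
[i=1,j=2] 8>7 → j++

j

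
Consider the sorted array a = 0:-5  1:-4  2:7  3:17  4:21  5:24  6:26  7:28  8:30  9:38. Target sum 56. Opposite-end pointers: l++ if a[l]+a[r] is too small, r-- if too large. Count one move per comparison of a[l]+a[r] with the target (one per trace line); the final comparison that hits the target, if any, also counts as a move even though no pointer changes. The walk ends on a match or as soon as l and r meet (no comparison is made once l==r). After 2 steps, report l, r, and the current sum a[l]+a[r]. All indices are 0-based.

l=2, r=9, sum=45

[0,9] -5+38=33 <56 → l++
[1,9] -4+38=34 <56 → l++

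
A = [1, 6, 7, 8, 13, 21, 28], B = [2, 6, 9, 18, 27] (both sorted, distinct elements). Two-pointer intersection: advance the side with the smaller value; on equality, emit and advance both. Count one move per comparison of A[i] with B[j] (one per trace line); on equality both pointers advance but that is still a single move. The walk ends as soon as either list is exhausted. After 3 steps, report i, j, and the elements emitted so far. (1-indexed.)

i=3, j=3, emitted=[6]

i=1 j=1: 1<2, i++
i=2 j=1: 6>2, j++
i=2 j=2: 6==6 emit, i++,j++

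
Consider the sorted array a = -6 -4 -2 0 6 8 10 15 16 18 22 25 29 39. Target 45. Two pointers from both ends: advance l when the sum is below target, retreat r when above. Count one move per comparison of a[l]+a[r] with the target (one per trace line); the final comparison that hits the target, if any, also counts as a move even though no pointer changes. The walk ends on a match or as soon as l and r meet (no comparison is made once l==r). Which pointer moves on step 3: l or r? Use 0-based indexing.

[0,13] -6+39=33 <45 → l++
[1,13] -4+39=35 <45 → l++
[2,13] -2+39=37 <45 → l++

l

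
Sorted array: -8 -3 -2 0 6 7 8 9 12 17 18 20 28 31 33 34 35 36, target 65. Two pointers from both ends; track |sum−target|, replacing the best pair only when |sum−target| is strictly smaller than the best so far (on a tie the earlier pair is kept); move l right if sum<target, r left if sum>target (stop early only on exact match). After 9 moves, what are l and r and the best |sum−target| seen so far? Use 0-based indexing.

l=9, r=17, best |Δ|=17

[0,17] -8+36=28 d=37 * → l++
[1,17] -3+36=33 d=32 * → l++
[2,17] -2+36=34 d=31 * → l++
[3,17] 0+36=36 d=29 * → l++
[4,17] 6+36=42 d=23 * → l++
[5,17] 7+36=43 d=22 * → l++
[6,17] 8+36=44 d=21 * → l++
[7,17] 9+36=45 d=20 * → l++
[8,17] 12+36=48 d=17 * → l++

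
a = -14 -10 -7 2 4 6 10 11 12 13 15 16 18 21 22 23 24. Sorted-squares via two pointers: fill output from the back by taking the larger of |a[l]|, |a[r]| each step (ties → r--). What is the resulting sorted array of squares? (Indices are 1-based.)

[1,17] |-14|<=|24| out[17]=576 → r--
[1,16] |-14|<=|23| out[16]=529 → r--
[1,15] |-14|<=|22| out[15]=484 → r--
[1,14] |-14|<=|21| out[14]=441 → r--
[1,13] |-14|<=|18| out[13]=324 → r--
[1,12] |-14|<=|16| out[12]=256 → r--
[1,11] |-14|<=|15| out[11]=225 → r--
[1,10] |-14|>|13| out[10]=196 → l++
[2,10] |-10|<=|13| out[9]=169 → r--
[2,9] |-10|<=|12| out[8]=144 → r--
[2,8] |-10|<=|11| out[7]=121 → r--
[2,7] |-10|<=|10| out[6]=100 → r--
[2,6] |-10|>|6| out[5]=100 → l++
[3,6] |-7|>|6| out[4]=49 → l++
[4,6] |2|<=|6| out[3]=36 → r--
[4,5] |2|<=|4| out[2]=16 → r--
[4,4] |2|<=|2| out[1]=4 → r--

[4, 16, 36, 49, 100, 100, 121, 144, 169, 196, 225, 256, 324, 441, 484, 529, 576]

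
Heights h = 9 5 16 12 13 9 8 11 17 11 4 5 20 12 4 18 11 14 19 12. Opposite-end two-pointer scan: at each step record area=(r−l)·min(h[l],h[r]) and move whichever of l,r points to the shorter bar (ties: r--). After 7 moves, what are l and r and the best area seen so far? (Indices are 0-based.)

l=6, r=18, best area=256

[0,19] min(9,12)*19=171 best=171 * → l++
[1,19] min(5,12)*18=90 best=171 → l++
[2,19] min(16,12)*17=204 best=204 * → r--
[2,18] min(16,19)*16=256 best=256 * → l++
[3,18] min(12,19)*15=180 best=256 → l++
[4,18] min(13,19)*14=182 best=256 → l++
[5,18] min(9,19)*13=117 best=256 → l++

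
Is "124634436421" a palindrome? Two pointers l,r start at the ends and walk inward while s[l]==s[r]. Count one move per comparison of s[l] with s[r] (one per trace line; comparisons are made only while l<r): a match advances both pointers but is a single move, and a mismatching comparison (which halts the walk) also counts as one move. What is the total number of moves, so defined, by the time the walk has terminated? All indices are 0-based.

[0,11] '1'=='1' → l++,r--
[1,10] '2'=='2' → l++,r--
[2,9] '4'=='4' → l++,r--
[3,8] '6'=='6' → l++,r--
[4,7] '3'=='3' → l++,r--
[5,6] '4'=='4' → l++,r--

6 moves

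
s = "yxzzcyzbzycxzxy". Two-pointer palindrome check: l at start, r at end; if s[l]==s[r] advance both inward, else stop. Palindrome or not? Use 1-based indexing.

not a palindrome (mismatch at 4,12)

l=1 r=15: 'y'=='y', l++,r--
l=2 r=14: 'x'=='x', l++,r--
l=3 r=13: 'z'=='z', l++,r--
l=4 r=12: 'z'!='x', stop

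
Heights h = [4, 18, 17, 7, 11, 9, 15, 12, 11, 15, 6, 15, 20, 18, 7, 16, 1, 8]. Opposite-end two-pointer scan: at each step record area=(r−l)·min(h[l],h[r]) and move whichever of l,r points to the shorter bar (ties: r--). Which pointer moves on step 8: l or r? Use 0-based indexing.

l

[0,17] min(4,8)*17=68 best=68 * → l++
[1,17] min(18,8)*16=128 best=128 * → r--
[1,16] min(18,1)*15=15 best=128 → r--
[1,15] min(18,16)*14=224 best=224 * → r--
[1,14] min(18,7)*13=91 best=224 → r--
[1,13] min(18,18)*12=216 best=224 → r--
[1,12] min(18,20)*11=198 best=224 → l++
[2,12] min(17,20)*10=170 best=224 → l++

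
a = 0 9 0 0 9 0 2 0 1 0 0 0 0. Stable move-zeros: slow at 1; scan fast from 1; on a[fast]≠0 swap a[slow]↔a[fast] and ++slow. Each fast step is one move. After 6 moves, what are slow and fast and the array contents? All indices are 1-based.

slow=3, fast=7, a=[9, 9, 0, 0, 0, 0, 2, 0, 1, 0, 0, 0, 0]

(s=1,f=1) a[fast]=0 → fast++
(s=1,f=2) a[fast]=9≠0 swap→a[1]=9 → slow++,fast++
(s=2,f=3) a[fast]=0 → fast++
(s=2,f=4) a[fast]=0 → fast++
(s=2,f=5) a[fast]=9≠0 swap→a[2]=9 → slow++,fast++
(s=3,f=6) a[fast]=0 → fast++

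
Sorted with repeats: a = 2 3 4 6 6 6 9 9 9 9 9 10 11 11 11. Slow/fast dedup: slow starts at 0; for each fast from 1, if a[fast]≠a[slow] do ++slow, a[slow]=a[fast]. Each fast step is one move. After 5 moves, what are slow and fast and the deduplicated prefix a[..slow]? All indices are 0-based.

slow=3, fast=6, prefix=[2, 3, 4, 6]

slow=0 fast=1: a[fast]=3≠a[slow]=2 write a[1]=3, slow++,fast++
slow=1 fast=2: a[fast]=4≠a[slow]=3 write a[2]=4, slow++,fast++
slow=2 fast=3: a[fast]=6≠a[slow]=4 write a[3]=6, slow++,fast++
slow=3 fast=4: a[fast]=6=a[slow] dup, fast++
slow=3 fast=5: a[fast]=6=a[slow] dup, fast++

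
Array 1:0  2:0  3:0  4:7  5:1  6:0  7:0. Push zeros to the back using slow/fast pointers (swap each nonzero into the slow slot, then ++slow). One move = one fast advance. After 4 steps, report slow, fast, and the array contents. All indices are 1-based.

slow=2, fast=5, a=[7, 0, 0, 0, 1, 0, 0]

(s=1,f=1) a[fast]=0 → fast++
(s=1,f=2) a[fast]=0 → fast++
(s=1,f=3) a[fast]=0 → fast++
(s=1,f=4) a[fast]=7≠0 swap→a[1]=7 → slow++,fast++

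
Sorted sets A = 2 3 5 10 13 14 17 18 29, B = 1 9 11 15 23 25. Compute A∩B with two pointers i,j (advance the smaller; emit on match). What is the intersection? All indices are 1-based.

[i=1,j=1] 2>1 → j++
[i=1,j=2] 2<9 → i++
[i=2,j=2] 3<9 → i++
[i=3,j=2] 5<9 → i++
[i=4,j=2] 10>9 → j++
[i=4,j=3] 10<11 → i++
[i=5,j=3] 13>11 → j++
[i=5,j=4] 13<15 → i++
[i=6,j=4] 14<15 → i++
[i=7,j=4] 17>15 → j++
[i=7,j=5] 17<23 → i++
[i=8,j=5] 18<23 → i++
[i=9,j=5] 29>23 → j++
[i=9,j=6] 29>25 → j++

intersection = []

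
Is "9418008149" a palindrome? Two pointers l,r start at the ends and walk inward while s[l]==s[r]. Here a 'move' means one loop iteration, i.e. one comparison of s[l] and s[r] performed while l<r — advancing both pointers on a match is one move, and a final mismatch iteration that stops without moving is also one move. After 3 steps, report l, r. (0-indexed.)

l=3, r=6

l=0 r=9: '9'=='9', l++,r--
l=1 r=8: '4'=='4', l++,r--
l=2 r=7: '1'=='1', l++,r--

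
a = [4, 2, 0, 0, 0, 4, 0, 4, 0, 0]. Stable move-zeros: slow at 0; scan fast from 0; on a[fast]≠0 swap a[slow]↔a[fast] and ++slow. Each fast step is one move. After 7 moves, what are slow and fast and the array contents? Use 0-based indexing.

slow=3, fast=7, a=[4, 2, 4, 0, 0, 0, 0, 4, 0, 0]

(s=0,f=0) a[fast]=4≠0 swap→a[0]=4 → slow++,fast++
(s=1,f=1) a[fast]=2≠0 swap→a[1]=2 → slow++,fast++
(s=2,f=2) a[fast]=0 → fast++
(s=2,f=3) a[fast]=0 → fast++
(s=2,f=4) a[fast]=0 → fast++
(s=2,f=5) a[fast]=4≠0 swap→a[2]=4 → slow++,fast++
(s=3,f=6) a[fast]=0 → fast++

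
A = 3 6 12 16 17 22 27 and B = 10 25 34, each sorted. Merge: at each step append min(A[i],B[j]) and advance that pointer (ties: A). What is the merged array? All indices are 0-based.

[3, 6, 10, 12, 16, 17, 22, 25, 27, 34]

i=0 j=0: A[i]=3<=B[j]=10 take 3, i++
i=1 j=0: A[i]=6<=B[j]=10 take 6, i++
i=2 j=0: A[i]=12>B[j]=10 take 10, j++
i=2 j=1: A[i]=12<=B[j]=25 take 12, i++
i=3 j=1: A[i]=16<=B[j]=25 take 16, i++
i=4 j=1: A[i]=17<=B[j]=25 take 17, i++
i=5 j=1: A[i]=22<=B[j]=25 take 22, i++
i=6 j=1: A[i]=27>B[j]=25 take 25, j++
i=6 j=2: A[i]=27<=B[j]=34 take 27, i++
i=7 j=2: A done, take B[j]=34, j++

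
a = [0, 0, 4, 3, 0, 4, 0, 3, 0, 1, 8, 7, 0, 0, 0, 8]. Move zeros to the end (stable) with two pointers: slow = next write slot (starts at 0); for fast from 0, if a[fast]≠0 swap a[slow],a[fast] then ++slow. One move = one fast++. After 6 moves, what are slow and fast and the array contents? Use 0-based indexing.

(s=0,f=0) a[fast]=0 → fast++
(s=0,f=1) a[fast]=0 → fast++
(s=0,f=2) a[fast]=4≠0 swap→a[0]=4 → slow++,fast++
(s=1,f=3) a[fast]=3≠0 swap→a[1]=3 → slow++,fast++
(s=2,f=4) a[fast]=0 → fast++
(s=2,f=5) a[fast]=4≠0 swap→a[2]=4 → slow++,fast++

slow=3, fast=6, a=[4, 3, 4, 0, 0, 0, 0, 3, 0, 1, 8, 7, 0, 0, 0, 8]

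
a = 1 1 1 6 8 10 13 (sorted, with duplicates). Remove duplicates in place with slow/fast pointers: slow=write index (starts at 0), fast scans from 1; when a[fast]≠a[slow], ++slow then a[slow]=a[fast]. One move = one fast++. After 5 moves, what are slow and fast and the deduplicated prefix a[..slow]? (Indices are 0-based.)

slow=3, fast=6, prefix=[1, 6, 8, 10]

slow=0 fast=1: a[fast]=1=a[slow] dup, fast++
slow=0 fast=2: a[fast]=1=a[slow] dup, fast++
slow=0 fast=3: a[fast]=6≠a[slow]=1 write a[1]=6, slow++,fast++
slow=1 fast=4: a[fast]=8≠a[slow]=6 write a[2]=8, slow++,fast++
slow=2 fast=5: a[fast]=10≠a[slow]=8 write a[3]=10, slow++,fast++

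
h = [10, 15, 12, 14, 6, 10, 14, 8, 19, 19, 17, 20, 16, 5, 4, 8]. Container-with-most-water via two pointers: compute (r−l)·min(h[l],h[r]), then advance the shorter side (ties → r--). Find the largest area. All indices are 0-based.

max area = 165

l=0 r=15: min(10,8)*15=120 best=120 *, r--
l=0 r=14: min(10,4)*14=56 best=120, r--
l=0 r=13: min(10,5)*13=65 best=120, r--
l=0 r=12: min(10,16)*12=120 best=120, l++
l=1 r=12: min(15,16)*11=165 best=165 *, l++
l=2 r=12: min(12,16)*10=120 best=165, l++
l=3 r=12: min(14,16)*9=126 best=165, l++
l=4 r=12: min(6,16)*8=48 best=165, l++
l=5 r=12: min(10,16)*7=70 best=165, l++
l=6 r=12: min(14,16)*6=84 best=165, l++
l=7 r=12: min(8,16)*5=40 best=165, l++
l=8 r=12: min(19,16)*4=64 best=165, r--
l=8 r=11: min(19,20)*3=57 best=165, l++
l=9 r=11: min(19,20)*2=38 best=165, l++
l=10 r=11: min(17,20)*1=17 best=165, l++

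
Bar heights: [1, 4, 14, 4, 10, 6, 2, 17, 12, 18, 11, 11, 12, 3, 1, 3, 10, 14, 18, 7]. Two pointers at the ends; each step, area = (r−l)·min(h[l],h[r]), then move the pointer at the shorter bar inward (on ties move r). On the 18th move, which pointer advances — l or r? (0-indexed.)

l=0 r=19: min(1,7)*19=19 best=19 *, l++
l=1 r=19: min(4,7)*18=72 best=72 *, l++
l=2 r=19: min(14,7)*17=119 best=119 *, r--
l=2 r=18: min(14,18)*16=224 best=224 *, l++
l=3 r=18: min(4,18)*15=60 best=224, l++
l=4 r=18: min(10,18)*14=140 best=224, l++
l=5 r=18: min(6,18)*13=78 best=224, l++
l=6 r=18: min(2,18)*12=24 best=224, l++
l=7 r=18: min(17,18)*11=187 best=224, l++
l=8 r=18: min(12,18)*10=120 best=224, l++
l=9 r=18: min(18,18)*9=162 best=224, r--
l=9 r=17: min(18,14)*8=112 best=224, r--
l=9 r=16: min(18,10)*7=70 best=224, r--
l=9 r=15: min(18,3)*6=18 best=224, r--
l=9 r=14: min(18,1)*5=5 best=224, r--
l=9 r=13: min(18,3)*4=12 best=224, r--
l=9 r=12: min(18,12)*3=36 best=224, r--
l=9 r=11: min(18,11)*2=22 best=224, r--

r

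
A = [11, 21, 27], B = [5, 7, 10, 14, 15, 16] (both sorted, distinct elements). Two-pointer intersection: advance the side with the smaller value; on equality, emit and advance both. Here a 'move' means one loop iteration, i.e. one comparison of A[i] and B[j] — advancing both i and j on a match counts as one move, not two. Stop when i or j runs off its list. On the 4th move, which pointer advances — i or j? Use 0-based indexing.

[i=0,j=0] 11>5 → j++
[i=0,j=1] 11>7 → j++
[i=0,j=2] 11>10 → j++
[i=0,j=3] 11<14 → i++

i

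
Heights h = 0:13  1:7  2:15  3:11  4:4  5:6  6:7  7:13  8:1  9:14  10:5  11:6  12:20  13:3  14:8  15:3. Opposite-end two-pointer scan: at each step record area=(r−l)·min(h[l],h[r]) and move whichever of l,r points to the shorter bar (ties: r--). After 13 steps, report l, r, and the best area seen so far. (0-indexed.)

l=10, r=12, best area=156

l=0 r=15: min(13,3)*15=45 best=45 *, r--
l=0 r=14: min(13,8)*14=112 best=112 *, r--
l=0 r=13: min(13,3)*13=39 best=112, r--
l=0 r=12: min(13,20)*12=156 best=156 *, l++
l=1 r=12: min(7,20)*11=77 best=156, l++
l=2 r=12: min(15,20)*10=150 best=156, l++
l=3 r=12: min(11,20)*9=99 best=156, l++
l=4 r=12: min(4,20)*8=32 best=156, l++
l=5 r=12: min(6,20)*7=42 best=156, l++
l=6 r=12: min(7,20)*6=42 best=156, l++
l=7 r=12: min(13,20)*5=65 best=156, l++
l=8 r=12: min(1,20)*4=4 best=156, l++
l=9 r=12: min(14,20)*3=42 best=156, l++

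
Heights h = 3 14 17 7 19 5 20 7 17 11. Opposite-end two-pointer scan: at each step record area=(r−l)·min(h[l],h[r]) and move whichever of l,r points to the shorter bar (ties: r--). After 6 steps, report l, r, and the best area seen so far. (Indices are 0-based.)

[0,9] min(3,11)*9=27 best=27 * → l++
[1,9] min(14,11)*8=88 best=88 * → r--
[1,8] min(14,17)*7=98 best=98 * → l++
[2,8] min(17,17)*6=102 best=102 * → r--
[2,7] min(17,7)*5=35 best=102 → r--
[2,6] min(17,20)*4=68 best=102 → l++

l=3, r=6, best area=102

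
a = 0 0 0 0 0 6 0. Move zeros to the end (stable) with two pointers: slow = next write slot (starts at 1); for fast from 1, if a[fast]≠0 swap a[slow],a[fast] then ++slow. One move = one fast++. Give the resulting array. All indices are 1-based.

[6, 0, 0, 0, 0, 0, 0]

slow=1 fast=1: a[fast]=0, fast++
slow=1 fast=2: a[fast]=0, fast++
slow=1 fast=3: a[fast]=0, fast++
slow=1 fast=4: a[fast]=0, fast++
slow=1 fast=5: a[fast]=0, fast++
slow=1 fast=6: a[fast]=6≠0 swap→a[1]=6, slow++,fast++
slow=2 fast=7: a[fast]=0, fast++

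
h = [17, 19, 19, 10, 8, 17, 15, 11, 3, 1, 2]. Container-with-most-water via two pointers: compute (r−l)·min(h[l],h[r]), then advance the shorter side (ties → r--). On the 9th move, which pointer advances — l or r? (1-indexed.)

l

l=1 r=11: min(17,2)*10=20 best=20 *, r--
l=1 r=10: min(17,1)*9=9 best=20, r--
l=1 r=9: min(17,3)*8=24 best=24 *, r--
l=1 r=8: min(17,11)*7=77 best=77 *, r--
l=1 r=7: min(17,15)*6=90 best=90 *, r--
l=1 r=6: min(17,17)*5=85 best=90, r--
l=1 r=5: min(17,8)*4=32 best=90, r--
l=1 r=4: min(17,10)*3=30 best=90, r--
l=1 r=3: min(17,19)*2=34 best=90, l++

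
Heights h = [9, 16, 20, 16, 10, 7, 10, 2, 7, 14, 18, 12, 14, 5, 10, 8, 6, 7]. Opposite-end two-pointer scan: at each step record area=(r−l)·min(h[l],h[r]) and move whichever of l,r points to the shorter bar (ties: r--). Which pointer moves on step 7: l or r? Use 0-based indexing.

r

[0,17] min(9,7)*17=119 best=119 * → r--
[0,16] min(9,6)*16=96 best=119 → r--
[0,15] min(9,8)*15=120 best=120 * → r--
[0,14] min(9,10)*14=126 best=126 * → l++
[1,14] min(16,10)*13=130 best=130 * → r--
[1,13] min(16,5)*12=60 best=130 → r--
[1,12] min(16,14)*11=154 best=154 * → r--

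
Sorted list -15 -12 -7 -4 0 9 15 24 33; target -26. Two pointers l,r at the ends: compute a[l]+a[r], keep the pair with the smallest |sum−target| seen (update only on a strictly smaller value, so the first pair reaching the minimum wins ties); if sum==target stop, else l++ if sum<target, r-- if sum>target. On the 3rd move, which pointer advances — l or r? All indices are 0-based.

r

[0,8] -15+33=18 d=44 * → r--
[0,7] -15+24=9 d=35 * → r--
[0,6] -15+15=0 d=26 * → r--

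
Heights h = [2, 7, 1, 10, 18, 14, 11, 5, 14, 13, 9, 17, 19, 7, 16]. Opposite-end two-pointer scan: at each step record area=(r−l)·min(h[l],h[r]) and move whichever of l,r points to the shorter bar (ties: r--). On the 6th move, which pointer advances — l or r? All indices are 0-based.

l=0 r=14: min(2,16)*14=28 best=28 *, l++
l=1 r=14: min(7,16)*13=91 best=91 *, l++
l=2 r=14: min(1,16)*12=12 best=91, l++
l=3 r=14: min(10,16)*11=110 best=110 *, l++
l=4 r=14: min(18,16)*10=160 best=160 *, r--
l=4 r=13: min(18,7)*9=63 best=160, r--

r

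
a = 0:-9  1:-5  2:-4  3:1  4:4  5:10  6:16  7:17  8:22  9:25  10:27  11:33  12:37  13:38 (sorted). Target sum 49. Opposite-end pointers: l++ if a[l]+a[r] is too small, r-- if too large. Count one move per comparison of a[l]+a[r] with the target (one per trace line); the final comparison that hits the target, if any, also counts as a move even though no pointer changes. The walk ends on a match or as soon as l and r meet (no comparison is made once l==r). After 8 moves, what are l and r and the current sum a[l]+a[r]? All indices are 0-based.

l=0 r=13: -9+38=29 <49, l++
l=1 r=13: -5+38=33 <49, l++
l=2 r=13: -4+38=34 <49, l++
l=3 r=13: 1+38=39 <49, l++
l=4 r=13: 4+38=42 <49, l++
l=5 r=13: 10+38=48 <49, l++
l=6 r=13: 16+38=54 >49, r--
l=6 r=12: 16+37=53 >49, r--

l=6, r=11, sum=49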